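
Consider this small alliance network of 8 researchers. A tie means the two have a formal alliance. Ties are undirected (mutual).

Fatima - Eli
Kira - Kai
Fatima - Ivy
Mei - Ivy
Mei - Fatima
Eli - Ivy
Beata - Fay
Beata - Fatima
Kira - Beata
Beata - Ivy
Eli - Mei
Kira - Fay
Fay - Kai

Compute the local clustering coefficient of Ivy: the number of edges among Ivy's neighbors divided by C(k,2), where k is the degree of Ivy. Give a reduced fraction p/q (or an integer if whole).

2/3

Ivy's neighbors: Beata, Eli, Fatima, and Mei (k = 4).
Possible neighbor pairs: C(4,2) = 6. Edges among them: Beata–Fatima, Eli–Fatima, Eli–Mei, Fatima–Mei → e = 4.
Clustering(Ivy) = 4/6 = 2/3.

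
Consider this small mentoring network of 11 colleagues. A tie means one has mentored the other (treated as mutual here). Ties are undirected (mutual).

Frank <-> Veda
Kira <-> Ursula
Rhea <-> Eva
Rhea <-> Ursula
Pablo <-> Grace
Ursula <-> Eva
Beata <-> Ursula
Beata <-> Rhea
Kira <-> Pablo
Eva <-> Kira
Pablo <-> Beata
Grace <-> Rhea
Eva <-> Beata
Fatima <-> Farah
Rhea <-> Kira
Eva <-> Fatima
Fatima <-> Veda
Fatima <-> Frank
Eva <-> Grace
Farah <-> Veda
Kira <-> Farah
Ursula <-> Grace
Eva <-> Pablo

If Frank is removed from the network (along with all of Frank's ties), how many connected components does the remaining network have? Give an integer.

Frank's neighbors (Fatima and Veda) remain reachable from one another through other ties, so the rest of the network stays in one piece.

1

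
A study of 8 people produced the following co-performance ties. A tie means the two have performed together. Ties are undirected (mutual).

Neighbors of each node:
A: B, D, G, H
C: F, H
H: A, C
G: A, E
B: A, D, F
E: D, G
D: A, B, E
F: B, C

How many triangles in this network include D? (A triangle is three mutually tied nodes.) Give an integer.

D's neighbors: A, B, and E.
Neighbor pairs that are themselves tied: D–A–B. Each forms one triangle with D, for 1 in total.

1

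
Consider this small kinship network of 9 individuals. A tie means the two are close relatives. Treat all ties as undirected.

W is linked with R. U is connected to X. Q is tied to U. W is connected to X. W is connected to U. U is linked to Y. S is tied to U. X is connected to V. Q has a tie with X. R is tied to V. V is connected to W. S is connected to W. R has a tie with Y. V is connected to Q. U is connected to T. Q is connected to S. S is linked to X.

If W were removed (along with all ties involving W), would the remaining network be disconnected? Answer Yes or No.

Even without W, every remaining node can still reach every other (the residual graph is connected), so W is not a cut vertex.

No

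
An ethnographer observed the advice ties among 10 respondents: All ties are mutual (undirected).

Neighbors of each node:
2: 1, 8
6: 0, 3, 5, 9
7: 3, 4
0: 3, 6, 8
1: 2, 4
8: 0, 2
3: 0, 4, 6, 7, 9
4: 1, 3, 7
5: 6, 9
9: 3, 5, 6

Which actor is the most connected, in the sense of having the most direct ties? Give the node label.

3

Degrees — 0:3, 1:2, 2:2, 3:5, 4:3, 5:2, 6:4, 7:2, 8:2, 9:3.
The maximum is 5, attained only by 3.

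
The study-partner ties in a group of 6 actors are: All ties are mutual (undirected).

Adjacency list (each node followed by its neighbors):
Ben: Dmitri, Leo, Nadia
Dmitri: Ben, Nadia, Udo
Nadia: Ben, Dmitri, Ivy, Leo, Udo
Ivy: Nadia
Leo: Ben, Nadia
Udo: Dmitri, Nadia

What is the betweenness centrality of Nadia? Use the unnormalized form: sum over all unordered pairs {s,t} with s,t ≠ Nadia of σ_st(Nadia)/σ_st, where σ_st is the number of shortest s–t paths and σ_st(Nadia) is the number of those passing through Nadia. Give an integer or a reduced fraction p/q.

6

Pairs whose geodesics pass through Nadia — Dmitri–Leo: 1/2; Dmitri–Ivy: 1; Leo–Ivy: 1; Leo–Udo: 1; Ivy–Ben: 1; Ivy–Udo: 1; Ben–Udo: 1/2.
All other pairs contribute 0.
Summing the contributions gives betweenness(Nadia) = 6.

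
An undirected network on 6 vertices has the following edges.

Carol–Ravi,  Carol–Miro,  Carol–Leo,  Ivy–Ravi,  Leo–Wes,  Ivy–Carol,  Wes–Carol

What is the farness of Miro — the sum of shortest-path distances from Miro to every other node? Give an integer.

9

Distances from Miro: Carol:1, Ivy:2, Leo:2, Ravi:2, Wes:2.
Sum = 1 + 2 + 2 + 2 + 2 = 9.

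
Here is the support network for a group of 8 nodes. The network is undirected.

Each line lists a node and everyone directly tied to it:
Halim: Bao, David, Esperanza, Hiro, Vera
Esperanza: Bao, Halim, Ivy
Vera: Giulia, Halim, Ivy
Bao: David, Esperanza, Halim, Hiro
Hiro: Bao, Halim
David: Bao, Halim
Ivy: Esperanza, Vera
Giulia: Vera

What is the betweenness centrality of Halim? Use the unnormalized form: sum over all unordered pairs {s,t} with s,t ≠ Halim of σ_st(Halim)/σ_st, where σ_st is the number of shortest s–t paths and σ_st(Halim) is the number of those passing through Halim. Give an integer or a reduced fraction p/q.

59/6

Pairs whose geodesics pass through Halim — Hiro–Esperanza: 1/2; Hiro–David: 1/2; Hiro–Vera: 1; Hiro–Ivy: 2/3; Hiro–Giulia: 1; Esperanza–David: 1/2; Esperanza–Vera: 1/2; Esperanza–Giulia: 1/2; Bao–Vera: 1; Bao–Giulia: 1; David–Vera: 1; David–Ivy: 2/3; David–Giulia: 1.
All other pairs contribute 0.
Summing the contributions gives betweenness(Halim) = 59/6.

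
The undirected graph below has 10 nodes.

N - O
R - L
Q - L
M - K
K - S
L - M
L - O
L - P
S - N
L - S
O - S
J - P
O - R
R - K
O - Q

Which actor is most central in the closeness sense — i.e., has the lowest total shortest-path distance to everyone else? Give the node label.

L

Farness (sum of distances to all others) for each node — J:26, K:19, L:12, M:18, N:20, O:14, P:18, Q:18, R:16, S:15.
The smallest farness is 12, for L, so L has the highest closeness.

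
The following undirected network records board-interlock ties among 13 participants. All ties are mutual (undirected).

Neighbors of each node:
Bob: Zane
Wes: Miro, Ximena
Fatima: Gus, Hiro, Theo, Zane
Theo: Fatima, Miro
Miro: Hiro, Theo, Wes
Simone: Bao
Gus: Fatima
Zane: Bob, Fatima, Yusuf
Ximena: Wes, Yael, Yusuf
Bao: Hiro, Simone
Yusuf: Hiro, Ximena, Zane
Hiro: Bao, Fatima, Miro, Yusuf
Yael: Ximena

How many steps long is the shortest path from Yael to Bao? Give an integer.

One shortest route is Yael – Ximena – Yusuf – Hiro – Bao, which uses 4 edges, and at distance 3 from Yael we only reach {Hiro, Miro, Zane}, which does not include Bao. So d(Yael,Bao) = 4.

4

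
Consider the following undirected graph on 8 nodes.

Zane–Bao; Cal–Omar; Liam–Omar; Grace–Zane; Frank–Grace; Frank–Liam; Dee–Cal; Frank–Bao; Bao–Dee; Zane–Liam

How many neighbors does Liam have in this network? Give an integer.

Liam is directly tied to Frank, Omar, and Zane. That is 3 neighbors, so the degree of Liam is 3.

3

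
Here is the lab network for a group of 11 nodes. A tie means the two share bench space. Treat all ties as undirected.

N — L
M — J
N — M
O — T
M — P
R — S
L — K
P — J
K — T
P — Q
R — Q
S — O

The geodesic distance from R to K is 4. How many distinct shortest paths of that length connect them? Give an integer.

1

The shortest distance is 4, and the only length-4 path is R–S–O–T–K. So there is exactly 1 shortest path.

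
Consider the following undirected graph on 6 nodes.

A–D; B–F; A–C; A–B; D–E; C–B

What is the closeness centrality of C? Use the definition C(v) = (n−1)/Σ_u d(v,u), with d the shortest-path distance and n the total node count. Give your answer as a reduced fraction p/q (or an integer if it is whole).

5/9

Distances from C: A:1, B:1, D:2, E:3, F:2. Sum = 9.
n = 6, so closeness = 5/9.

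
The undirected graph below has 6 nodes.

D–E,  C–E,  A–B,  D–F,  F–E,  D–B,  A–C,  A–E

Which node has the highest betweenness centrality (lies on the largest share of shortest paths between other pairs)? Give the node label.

E

Unnormalized betweenness of each node: A:3/2, B:1/2, C:0, D:3/2, E:7/2, F:0.
E has the largest value, 7/2, making it the main broker — the node through which the most shortest paths run.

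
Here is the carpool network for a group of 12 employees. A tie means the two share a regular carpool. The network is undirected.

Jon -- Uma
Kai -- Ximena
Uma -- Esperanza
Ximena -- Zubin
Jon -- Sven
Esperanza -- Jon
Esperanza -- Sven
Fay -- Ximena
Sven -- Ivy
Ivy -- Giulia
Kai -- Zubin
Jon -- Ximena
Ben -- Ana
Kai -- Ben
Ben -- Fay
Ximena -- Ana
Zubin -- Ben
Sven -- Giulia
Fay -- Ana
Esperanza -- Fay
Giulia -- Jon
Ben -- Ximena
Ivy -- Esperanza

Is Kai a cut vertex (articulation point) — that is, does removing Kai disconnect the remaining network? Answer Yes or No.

Even without Kai, every remaining node can still reach every other (the residual graph is connected), so Kai is not a cut vertex.

No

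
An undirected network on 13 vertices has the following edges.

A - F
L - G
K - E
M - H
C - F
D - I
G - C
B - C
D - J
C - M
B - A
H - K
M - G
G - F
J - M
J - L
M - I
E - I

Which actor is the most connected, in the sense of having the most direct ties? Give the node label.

Degrees — A:2, B:2, C:4, D:2, E:2, F:3, G:4, H:2, I:3, J:3, K:2, L:2, M:5.
The maximum is 5, attained only by M.

M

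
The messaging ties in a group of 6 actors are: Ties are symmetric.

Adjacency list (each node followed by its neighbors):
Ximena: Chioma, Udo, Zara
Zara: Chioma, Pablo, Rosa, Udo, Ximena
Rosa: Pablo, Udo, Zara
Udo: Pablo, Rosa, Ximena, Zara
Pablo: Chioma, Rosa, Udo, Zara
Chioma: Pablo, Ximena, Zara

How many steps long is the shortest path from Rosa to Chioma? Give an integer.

One shortest route is Rosa – Pablo – Chioma, which uses 2 edges, and Rosa and Chioma are not directly tied, so nothing shorter exists. So d(Rosa,Chioma) = 2.

2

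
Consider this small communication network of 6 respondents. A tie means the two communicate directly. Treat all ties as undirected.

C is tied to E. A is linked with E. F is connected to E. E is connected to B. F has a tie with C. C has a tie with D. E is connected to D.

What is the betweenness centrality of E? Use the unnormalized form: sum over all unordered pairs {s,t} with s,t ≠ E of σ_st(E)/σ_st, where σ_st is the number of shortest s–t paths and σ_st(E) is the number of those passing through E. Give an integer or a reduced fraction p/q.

15/2

Pairs whose geodesics pass through E — A–B: 1; A–D: 1; A–C: 1; A–F: 1; B–D: 1; B–C: 1; B–F: 1; D–F: 1/2.
All other pairs contribute 0.
Summing the contributions gives betweenness(E) = 15/2.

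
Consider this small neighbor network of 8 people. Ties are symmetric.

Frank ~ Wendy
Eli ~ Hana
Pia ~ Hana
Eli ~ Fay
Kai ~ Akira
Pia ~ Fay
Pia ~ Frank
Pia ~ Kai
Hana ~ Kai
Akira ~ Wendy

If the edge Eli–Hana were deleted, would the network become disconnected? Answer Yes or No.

No

Even without that edge, Eli still reaches Hana via Eli – Fay – Pia – Hana, so the network stays connected. Not a bridge.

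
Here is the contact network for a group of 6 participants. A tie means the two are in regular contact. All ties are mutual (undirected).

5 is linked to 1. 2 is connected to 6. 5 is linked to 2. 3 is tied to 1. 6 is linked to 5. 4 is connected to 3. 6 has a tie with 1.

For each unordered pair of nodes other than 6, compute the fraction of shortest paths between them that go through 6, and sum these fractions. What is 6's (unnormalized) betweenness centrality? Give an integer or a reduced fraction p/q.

Pairs whose geodesics pass through 6 — 2–1: 1/2; 2–3: 1/2; 2–4: 1/2.
All other pairs contribute 0.
Summing the contributions gives betweenness(6) = 3/2.

3/2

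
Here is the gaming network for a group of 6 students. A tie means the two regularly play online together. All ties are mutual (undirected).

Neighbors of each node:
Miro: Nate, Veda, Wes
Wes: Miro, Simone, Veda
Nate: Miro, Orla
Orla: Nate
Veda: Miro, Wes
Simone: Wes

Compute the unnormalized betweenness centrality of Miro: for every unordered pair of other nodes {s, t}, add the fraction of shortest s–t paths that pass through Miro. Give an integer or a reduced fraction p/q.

Pairs whose geodesics pass through Miro — Veda–Nate: 1; Veda–Orla: 1; Wes–Nate: 1; Wes–Orla: 1; Simone–Nate: 1; Simone–Orla: 1.
All other pairs contribute 0.
Summing the contributions gives betweenness(Miro) = 6.

6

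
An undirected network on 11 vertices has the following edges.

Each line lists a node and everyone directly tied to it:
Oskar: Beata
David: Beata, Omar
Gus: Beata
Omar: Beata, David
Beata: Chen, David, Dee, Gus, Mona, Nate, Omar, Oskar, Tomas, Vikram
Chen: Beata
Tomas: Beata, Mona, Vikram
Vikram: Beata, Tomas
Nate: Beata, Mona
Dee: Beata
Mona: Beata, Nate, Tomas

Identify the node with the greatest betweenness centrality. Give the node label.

Unnormalized betweenness of each node: Beata:40, Chen:0, David:0, Dee:0, Gus:0, Mona:1/2, Nate:0, Omar:0, Oskar:0, Tomas:1/2, Vikram:0.
Beata has the largest value, 40, making it the main broker — the node through which the most shortest paths run.

Beata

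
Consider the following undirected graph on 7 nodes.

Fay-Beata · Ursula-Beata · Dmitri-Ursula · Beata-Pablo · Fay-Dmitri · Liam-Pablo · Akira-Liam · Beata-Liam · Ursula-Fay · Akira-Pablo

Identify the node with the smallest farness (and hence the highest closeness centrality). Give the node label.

Beata

Farness (sum of distances to all others) for each node — Akira:14, Beata:8, Dmitri:14, Fay:10, Liam:10, Pablo:10, Ursula:10.
The smallest farness is 8, for Beata, so Beata has the highest closeness.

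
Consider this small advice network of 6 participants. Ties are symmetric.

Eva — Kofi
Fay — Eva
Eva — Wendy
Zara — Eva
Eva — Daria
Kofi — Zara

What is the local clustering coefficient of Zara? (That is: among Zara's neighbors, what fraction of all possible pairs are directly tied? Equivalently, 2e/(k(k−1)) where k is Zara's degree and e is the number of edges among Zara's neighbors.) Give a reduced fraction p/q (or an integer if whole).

1

Zara's neighbors: Eva and Kofi (k = 2).
Possible neighbor pairs: C(2,2) = 1. Edges among them: Eva–Kofi → e = 1.
Clustering(Zara) = 1/1.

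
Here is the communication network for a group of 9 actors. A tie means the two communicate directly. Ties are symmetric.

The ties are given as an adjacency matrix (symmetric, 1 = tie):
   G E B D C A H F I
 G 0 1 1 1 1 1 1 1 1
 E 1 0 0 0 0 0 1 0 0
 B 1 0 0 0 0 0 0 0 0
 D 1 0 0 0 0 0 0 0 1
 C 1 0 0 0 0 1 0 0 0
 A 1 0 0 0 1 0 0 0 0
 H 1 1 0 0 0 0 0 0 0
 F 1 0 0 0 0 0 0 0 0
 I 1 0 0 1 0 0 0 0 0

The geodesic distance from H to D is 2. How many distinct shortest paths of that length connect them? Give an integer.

1

The shortest distance is 2, and the only length-2 path is H–G–D. So there is exactly 1 shortest path.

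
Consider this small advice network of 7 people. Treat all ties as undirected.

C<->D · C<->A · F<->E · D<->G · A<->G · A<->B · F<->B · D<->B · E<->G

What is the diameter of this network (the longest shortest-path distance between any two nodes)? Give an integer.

Eccentricity of each node (its greatest distance to any other): A:2, B:2, C:3, D:2, E:3, F:3, G:2.
The maximum eccentricity is 3, realized for instance by the pair E–C via E – G – A – C. So the diameter is 3.

3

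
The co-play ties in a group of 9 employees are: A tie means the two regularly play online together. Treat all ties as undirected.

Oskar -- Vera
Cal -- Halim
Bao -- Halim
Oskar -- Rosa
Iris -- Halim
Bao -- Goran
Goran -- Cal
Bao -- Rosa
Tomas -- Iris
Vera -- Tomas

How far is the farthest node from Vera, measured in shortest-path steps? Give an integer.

Distances from Vera: Bao:3, Cal:4, Goran:4, Halim:3, Iris:2, Oskar:1, Rosa:2, Tomas:1.
The largest is 4 (to Goran and Cal), so the eccentricity of Vera is 4.

4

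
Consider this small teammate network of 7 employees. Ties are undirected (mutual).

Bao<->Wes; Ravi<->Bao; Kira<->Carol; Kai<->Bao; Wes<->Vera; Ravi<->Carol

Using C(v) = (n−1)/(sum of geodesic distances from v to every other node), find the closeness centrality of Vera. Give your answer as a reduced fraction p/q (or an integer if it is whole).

1/3

Distances from Vera: Bao:2, Carol:4, Kai:3, Kira:5, Ravi:3, Wes:1. Sum = 18.
n = 7, so closeness = 6/18 = 1/3.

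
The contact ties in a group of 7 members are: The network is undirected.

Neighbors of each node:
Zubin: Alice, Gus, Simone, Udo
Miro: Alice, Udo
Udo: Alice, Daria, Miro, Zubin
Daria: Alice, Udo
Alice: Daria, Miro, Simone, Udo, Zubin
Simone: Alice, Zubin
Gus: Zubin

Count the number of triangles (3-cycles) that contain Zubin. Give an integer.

2

Zubin's neighbors: Alice, Gus, Simone, and Udo.
Neighbor pairs that are themselves tied: Zubin–Alice–Simone; Zubin–Alice–Udo. Each forms one triangle with Zubin, for 2 in total.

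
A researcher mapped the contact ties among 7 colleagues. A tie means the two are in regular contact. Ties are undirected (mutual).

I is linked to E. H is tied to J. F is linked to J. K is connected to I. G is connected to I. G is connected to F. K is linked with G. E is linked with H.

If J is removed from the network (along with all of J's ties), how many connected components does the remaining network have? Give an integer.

J's neighbors (F and H) remain reachable from one another through other ties, so the rest of the network stays in one piece.

1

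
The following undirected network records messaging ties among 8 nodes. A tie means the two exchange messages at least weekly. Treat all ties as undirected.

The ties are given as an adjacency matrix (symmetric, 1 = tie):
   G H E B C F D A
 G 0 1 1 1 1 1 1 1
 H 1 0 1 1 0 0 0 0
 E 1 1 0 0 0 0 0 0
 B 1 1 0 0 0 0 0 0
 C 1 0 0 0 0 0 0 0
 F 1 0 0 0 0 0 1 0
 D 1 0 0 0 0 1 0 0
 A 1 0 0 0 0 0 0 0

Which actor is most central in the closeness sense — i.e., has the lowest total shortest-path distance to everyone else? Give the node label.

Farness (sum of distances to all others) for each node — A:13, B:12, C:13, D:12, E:12, F:12, G:7, H:11.
The smallest farness is 7, for G, so G has the highest closeness.

G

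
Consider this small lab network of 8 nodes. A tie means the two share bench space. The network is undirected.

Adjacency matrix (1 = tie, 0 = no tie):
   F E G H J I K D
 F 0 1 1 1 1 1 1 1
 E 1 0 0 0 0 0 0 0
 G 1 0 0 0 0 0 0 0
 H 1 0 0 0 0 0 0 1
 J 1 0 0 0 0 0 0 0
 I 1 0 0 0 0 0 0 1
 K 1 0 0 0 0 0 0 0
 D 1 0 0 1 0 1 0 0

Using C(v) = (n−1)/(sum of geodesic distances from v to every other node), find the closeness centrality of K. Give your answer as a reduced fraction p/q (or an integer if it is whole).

Distances from K: D:2, E:2, F:1, G:2, H:2, I:2, J:2. Sum = 13.
n = 8, so closeness = 7/13.

7/13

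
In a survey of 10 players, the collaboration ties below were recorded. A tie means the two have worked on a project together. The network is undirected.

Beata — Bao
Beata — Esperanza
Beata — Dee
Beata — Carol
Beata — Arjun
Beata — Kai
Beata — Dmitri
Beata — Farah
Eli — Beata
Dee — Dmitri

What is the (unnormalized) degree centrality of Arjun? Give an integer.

Arjun is directly tied to Beata. That is 1 neighbor, so the degree of Arjun is 1.

1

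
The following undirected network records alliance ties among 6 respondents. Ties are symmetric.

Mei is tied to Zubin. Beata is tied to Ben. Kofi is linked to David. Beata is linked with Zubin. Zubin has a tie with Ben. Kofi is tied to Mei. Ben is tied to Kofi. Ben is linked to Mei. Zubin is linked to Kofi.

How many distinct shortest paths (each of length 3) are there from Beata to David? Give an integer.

2

The shortest distance is 3. The length-3 paths are: Beata–Ben–Kofi–David; Beata–Zubin–Kofi–David.
That gives 2 distinct shortest paths.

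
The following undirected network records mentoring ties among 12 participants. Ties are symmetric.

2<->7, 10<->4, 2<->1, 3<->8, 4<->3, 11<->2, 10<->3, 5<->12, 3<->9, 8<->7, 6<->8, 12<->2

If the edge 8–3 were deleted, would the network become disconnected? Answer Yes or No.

Without the 8–3 edge there is no alternate route between 8 and 3, so the network disconnects. It is a bridge.

Yes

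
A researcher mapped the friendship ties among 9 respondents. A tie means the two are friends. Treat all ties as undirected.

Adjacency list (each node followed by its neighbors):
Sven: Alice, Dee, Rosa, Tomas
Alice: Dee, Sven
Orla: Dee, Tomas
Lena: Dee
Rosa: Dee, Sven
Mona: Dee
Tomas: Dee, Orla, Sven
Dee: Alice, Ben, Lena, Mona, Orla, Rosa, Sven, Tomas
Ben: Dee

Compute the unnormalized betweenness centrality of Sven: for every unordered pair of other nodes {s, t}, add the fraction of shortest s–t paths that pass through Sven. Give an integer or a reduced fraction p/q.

Pairs whose geodesics pass through Sven — Rosa–Alice: 1/2; Rosa–Tomas: 1/2; Alice–Tomas: 1/2.
All other pairs contribute 0.
Summing the contributions gives betweenness(Sven) = 3/2.

3/2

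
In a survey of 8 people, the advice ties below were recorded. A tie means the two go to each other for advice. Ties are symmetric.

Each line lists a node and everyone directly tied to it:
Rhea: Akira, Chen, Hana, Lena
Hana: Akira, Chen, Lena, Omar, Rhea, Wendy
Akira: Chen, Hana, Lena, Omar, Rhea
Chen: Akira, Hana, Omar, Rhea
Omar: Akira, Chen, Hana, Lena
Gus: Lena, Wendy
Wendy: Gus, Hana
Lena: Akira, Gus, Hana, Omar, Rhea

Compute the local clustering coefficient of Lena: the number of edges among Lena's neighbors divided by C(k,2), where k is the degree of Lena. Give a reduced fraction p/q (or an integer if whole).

1/2

Lena's neighbors: Akira, Gus, Hana, Omar, and Rhea (k = 5).
Possible neighbor pairs: C(5,2) = 10. Edges among them: Akira–Hana, Akira–Omar, Akira–Rhea, Hana–Omar, Hana–Rhea → e = 5.
Clustering(Lena) = 5/10 = 1/2.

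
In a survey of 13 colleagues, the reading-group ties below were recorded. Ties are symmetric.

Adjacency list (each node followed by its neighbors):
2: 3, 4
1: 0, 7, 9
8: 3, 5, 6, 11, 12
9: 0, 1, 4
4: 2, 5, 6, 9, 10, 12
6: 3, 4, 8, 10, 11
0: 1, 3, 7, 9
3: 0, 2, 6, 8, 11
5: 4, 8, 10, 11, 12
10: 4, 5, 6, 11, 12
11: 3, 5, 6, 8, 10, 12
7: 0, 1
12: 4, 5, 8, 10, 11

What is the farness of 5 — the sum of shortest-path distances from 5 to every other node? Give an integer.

Distances from 5: 0:3, 1:3, 2:2, 3:2, 4:1, 6:2, 7:4, 8:1, 9:2, 10:1, 11:1, 12:1.
Sum = 3 + 3 + 2 + 2 + 1 + 2 + 4 + 1 + 2 + 1 + 1 + 1 = 23.

23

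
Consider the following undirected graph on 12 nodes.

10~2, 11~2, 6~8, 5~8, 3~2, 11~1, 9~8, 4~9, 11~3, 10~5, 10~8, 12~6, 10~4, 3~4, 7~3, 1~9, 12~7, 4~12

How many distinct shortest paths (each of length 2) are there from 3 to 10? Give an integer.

2

The shortest distance is 2. The length-2 paths are: 3–4–10; 3–2–10.
That gives 2 distinct shortest paths.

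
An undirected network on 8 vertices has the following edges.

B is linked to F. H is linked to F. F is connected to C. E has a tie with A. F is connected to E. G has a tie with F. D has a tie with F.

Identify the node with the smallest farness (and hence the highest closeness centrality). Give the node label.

F

Farness (sum of distances to all others) for each node — A:18, B:14, C:14, D:14, E:12, F:8, G:14, H:14.
The smallest farness is 8, for F, so F has the highest closeness.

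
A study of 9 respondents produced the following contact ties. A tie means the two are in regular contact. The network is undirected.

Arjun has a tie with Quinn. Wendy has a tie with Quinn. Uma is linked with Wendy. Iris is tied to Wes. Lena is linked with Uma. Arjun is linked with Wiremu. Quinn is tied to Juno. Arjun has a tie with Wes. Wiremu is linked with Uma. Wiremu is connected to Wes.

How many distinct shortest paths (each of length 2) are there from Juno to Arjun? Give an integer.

1

The shortest distance is 2, and the only length-2 path is Juno–Quinn–Arjun. So there is exactly 1 shortest path.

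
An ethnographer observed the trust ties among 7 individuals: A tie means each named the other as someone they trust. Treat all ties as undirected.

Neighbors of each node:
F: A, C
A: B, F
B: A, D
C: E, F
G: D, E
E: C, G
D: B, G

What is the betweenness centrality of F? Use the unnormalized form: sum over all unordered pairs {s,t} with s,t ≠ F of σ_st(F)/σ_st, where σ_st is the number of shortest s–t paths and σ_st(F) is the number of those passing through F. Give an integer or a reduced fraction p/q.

3

Pairs whose geodesics pass through F — C–B: 1; C–A: 1; E–A: 1.
All other pairs contribute 0.
Summing the contributions gives betweenness(F) = 3.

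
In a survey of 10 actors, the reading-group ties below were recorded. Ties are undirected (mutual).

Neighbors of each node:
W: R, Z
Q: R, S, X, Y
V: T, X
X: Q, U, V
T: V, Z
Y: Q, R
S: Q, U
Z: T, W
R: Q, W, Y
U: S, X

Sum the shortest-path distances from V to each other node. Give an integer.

20

Distances from V: Q:2, R:3, S:3, T:1, U:2, W:3, X:1, Y:3, Z:2.
Sum = 2 + 3 + 3 + 1 + 2 + 3 + 1 + 3 + 2 = 20.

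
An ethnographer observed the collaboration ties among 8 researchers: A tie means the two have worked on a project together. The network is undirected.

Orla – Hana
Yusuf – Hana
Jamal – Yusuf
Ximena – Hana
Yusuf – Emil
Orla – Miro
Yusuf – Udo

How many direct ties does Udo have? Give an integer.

1

Udo is directly tied to Yusuf. That is 1 neighbor, so the degree of Udo is 1.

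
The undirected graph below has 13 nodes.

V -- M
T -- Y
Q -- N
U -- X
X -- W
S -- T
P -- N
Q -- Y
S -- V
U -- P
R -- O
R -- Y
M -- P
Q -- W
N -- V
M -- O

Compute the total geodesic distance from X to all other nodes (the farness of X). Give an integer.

Distances from X: M:3, N:3, O:4, P:2, Q:2, R:4, S:5, T:4, U:1, V:4, W:1, Y:3.
Sum = 3 + 3 + 4 + 2 + 2 + 4 + 5 + 4 + 1 + 4 + 1 + 3 = 36.

36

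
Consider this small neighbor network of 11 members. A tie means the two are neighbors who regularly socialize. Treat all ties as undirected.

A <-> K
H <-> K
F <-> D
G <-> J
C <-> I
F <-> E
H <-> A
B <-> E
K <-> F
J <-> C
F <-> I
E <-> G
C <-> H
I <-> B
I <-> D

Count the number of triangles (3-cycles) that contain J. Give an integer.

0

J's neighbors are C and G, but none of them are tied to each other, so no triangle contains J.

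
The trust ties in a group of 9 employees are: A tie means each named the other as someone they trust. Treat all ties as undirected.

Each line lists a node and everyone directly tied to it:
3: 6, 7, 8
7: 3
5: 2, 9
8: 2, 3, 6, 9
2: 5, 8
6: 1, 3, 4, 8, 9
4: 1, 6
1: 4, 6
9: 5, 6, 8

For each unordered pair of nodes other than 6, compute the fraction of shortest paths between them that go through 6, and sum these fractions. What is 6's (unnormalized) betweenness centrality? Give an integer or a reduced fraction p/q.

Pairs whose geodesics pass through 6 — 2–4: 1; 2–1: 1; 4–8: 1; 4–3: 1; 4–5: 1; 4–9: 1; 4–7: 1; 8–1: 1; 3–5: 1/3; 3–1: 1; 3–9: 1/2; 5–1: 1; 5–7: 1/3; 1–9: 1 … (+2 more pairs).
All other pairs contribute 0.
Summing the contributions gives betweenness(6) = 41/3.

41/3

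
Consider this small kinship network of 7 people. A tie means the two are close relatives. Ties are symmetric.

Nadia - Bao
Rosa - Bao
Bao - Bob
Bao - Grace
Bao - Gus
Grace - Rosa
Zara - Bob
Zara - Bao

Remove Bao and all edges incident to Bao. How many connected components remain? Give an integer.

4

Without Bao, the remaining ties split the others into: {Nadia}; {Bob, Zara}; {Grace, Rosa}; {Gus}.
That's 4 separate components.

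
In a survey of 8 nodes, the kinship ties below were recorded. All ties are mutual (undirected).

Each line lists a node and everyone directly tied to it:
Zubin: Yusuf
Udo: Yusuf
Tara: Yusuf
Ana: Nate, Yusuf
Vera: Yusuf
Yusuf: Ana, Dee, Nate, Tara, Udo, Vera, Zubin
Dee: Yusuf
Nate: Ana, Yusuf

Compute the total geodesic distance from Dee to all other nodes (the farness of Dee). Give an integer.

Distances from Dee: Ana:2, Nate:2, Tara:2, Udo:2, Vera:2, Yusuf:1, Zubin:2.
Sum = 2 + 2 + 2 + 2 + 2 + 1 + 2 = 13.

13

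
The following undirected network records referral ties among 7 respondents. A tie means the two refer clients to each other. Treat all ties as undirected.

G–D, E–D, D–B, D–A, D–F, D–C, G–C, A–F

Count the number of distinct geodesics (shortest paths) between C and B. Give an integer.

1

The shortest distance is 2, and the only length-2 path is C–D–B. So there is exactly 1 shortest path.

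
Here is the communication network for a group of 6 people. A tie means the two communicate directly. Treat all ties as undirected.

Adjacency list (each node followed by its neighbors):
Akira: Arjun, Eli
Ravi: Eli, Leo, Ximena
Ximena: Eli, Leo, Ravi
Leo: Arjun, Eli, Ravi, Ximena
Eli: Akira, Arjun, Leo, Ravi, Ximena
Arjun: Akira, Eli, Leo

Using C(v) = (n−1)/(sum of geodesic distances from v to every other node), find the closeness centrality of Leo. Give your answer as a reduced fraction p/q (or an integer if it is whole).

5/6

Distances from Leo: Akira:2, Arjun:1, Eli:1, Ravi:1, Ximena:1. Sum = 6.
n = 6, so closeness = 5/6.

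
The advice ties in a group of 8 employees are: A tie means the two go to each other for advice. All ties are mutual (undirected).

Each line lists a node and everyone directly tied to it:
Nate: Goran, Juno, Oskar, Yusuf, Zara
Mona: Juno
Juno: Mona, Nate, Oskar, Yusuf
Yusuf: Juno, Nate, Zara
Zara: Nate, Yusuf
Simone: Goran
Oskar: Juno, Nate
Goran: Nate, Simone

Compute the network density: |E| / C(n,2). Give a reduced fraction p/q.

5/14

There are 10 edges and 8 nodes, so the maximum possible is C(8,2) = 28.
Density = 10/28 = 5/14.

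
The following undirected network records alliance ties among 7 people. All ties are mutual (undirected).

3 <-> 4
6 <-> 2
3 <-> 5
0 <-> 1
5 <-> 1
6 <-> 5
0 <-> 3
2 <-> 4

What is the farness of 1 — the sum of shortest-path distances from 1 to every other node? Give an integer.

12

Distances from 1: 0:1, 2:3, 3:2, 4:3, 5:1, 6:2.
Sum = 1 + 3 + 2 + 3 + 1 + 2 = 12.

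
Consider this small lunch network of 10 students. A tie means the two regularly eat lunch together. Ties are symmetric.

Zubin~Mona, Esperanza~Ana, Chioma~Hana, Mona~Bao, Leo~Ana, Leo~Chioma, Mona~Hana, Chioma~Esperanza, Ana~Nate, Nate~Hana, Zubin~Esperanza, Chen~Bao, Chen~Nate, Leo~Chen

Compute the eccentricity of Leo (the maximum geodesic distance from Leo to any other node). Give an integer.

3

Distances from Leo: Ana:1, Bao:2, Chen:1, Chioma:1, Esperanza:2, Hana:2, Mona:3, Nate:2, Zubin:3.
The largest is 3 (to Mona and Zubin), so the eccentricity of Leo is 3.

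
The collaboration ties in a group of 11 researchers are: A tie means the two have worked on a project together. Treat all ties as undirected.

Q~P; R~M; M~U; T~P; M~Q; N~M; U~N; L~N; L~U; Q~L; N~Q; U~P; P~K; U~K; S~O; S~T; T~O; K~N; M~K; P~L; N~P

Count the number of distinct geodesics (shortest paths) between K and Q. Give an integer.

3

The shortest distance is 2. The length-2 paths are: K–P–Q; K–M–Q; K–N–Q.
That gives 3 distinct shortest paths.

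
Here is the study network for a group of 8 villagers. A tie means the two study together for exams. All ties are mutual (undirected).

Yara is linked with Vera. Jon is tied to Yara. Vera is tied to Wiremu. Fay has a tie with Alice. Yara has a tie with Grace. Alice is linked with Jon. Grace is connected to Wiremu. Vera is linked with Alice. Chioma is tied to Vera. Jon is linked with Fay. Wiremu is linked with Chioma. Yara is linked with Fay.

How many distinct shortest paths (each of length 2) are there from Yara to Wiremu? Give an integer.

The shortest distance is 2. The length-2 paths are: Yara–Vera–Wiremu; Yara–Grace–Wiremu.
That gives 2 distinct shortest paths.

2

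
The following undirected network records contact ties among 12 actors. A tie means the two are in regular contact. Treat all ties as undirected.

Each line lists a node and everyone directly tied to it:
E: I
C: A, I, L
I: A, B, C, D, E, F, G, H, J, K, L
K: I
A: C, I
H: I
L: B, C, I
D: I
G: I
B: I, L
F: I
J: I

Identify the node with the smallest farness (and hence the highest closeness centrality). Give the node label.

Farness (sum of distances to all others) for each node — A:20, B:20, C:19, D:21, E:21, F:21, G:21, H:21, I:11, J:21, K:21, L:19.
The smallest farness is 11, for I, so I has the highest closeness.

I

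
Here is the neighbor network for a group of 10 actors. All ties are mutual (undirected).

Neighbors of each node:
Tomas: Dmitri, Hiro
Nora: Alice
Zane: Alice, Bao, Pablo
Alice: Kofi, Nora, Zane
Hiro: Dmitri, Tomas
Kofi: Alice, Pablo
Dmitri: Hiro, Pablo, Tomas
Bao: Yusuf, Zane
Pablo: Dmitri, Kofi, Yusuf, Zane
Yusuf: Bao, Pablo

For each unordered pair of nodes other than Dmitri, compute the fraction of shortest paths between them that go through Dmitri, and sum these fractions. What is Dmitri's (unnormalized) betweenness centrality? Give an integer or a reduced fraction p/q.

14

Pairs whose geodesics pass through Dmitri — Nora–Hiro: 2/2; Nora–Tomas: 2/2; Zane–Hiro: 1; Zane–Tomas: 1; Pablo–Hiro: 1; Pablo–Tomas: 1; Hiro–Kofi: 1; Hiro–Bao: 2/2; Hiro–Alice: 2/2; Hiro–Yusuf: 1; Kofi–Tomas: 1; Bao–Tomas: 2/2; Tomas–Alice: 2/2; Tomas–Yusuf: 1.
All other pairs contribute 0.
Summing the contributions gives betweenness(Dmitri) = 14.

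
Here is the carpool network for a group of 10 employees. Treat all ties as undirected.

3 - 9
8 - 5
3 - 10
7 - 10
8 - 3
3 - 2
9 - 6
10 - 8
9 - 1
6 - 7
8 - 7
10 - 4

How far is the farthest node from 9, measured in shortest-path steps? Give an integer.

3

Distances from 9: 1:1, 2:2, 3:1, 4:3, 5:3, 6:1, 7:2, 8:2, 10:2.
The largest is 3 (to 5 and 4), so the eccentricity of 9 is 3.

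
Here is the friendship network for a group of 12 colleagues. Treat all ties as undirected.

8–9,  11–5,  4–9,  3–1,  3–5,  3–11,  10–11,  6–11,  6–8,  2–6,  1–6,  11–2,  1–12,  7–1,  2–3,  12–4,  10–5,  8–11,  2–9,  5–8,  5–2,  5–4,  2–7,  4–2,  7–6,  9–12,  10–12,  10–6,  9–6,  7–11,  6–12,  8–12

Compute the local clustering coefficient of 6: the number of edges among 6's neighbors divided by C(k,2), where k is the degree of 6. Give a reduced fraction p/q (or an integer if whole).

6's neighbors: 1, 2, 7, 8, 9, 10, 11, and 12 (k = 8).
Possible neighbor pairs: C(8,2) = 28. Edges among them: 1–7, 1–12, 2–7, 2–9, 2–11, 7–11, 8–9, 8–11, 8–12, 9–12, 10–11, 10–12 → e = 12.
Clustering(6) = 12/28 = 3/7.

3/7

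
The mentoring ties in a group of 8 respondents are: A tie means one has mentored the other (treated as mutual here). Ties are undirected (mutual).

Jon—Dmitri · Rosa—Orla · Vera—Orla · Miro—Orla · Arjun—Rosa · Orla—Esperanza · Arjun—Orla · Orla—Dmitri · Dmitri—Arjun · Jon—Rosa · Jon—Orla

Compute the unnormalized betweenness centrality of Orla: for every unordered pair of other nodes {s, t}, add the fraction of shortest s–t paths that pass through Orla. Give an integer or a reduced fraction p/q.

47/3

Pairs whose geodesics pass through Orla — Rosa–Vera: 1; Rosa–Esperanza: 1; Rosa–Miro: 1; Rosa–Dmitri: 1/3; Vera–Arjun: 1; Vera–Esperanza: 1; Vera–Miro: 1; Vera–Dmitri: 1; Vera–Jon: 1; Arjun–Esperanza: 1; Arjun–Miro: 1; Arjun–Jon: 1/3; Esperanza–Miro: 1; Esperanza–Dmitri: 1 … (+3 more pairs).
All other pairs contribute 0.
Summing the contributions gives betweenness(Orla) = 47/3.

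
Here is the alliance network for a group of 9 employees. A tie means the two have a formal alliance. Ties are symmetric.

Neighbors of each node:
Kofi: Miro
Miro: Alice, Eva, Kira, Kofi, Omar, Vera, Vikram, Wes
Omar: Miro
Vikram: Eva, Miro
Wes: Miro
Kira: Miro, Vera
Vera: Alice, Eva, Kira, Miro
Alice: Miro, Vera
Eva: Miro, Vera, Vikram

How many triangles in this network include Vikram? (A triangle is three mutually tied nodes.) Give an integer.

Vikram's neighbors: Eva and Miro.
Neighbor pairs that are themselves tied: Vikram–Eva–Miro. Each forms one triangle with Vikram, for 1 in total.

1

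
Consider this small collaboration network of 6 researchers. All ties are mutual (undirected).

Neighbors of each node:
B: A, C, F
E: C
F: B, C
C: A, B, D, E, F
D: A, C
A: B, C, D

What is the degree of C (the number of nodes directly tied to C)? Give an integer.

C is directly tied to A, B, D, E, and F. That is 5 neighbors, so the degree of C is 5.

5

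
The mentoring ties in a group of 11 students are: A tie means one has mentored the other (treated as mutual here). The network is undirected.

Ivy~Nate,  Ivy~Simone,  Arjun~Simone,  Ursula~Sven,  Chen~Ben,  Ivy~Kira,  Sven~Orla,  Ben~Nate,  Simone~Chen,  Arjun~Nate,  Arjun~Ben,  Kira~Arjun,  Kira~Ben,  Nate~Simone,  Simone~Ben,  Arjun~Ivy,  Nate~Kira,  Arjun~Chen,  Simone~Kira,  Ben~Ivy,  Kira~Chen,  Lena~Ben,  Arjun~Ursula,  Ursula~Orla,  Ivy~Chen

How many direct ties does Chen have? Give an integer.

Chen is directly tied to Arjun, Ben, Ivy, Kira, and Simone. That is 5 neighbors, so the degree of Chen is 5.

5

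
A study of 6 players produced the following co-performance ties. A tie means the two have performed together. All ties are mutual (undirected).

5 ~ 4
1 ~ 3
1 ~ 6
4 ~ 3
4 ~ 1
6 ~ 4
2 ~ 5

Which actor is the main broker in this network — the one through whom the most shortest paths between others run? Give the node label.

4

Unnormalized betweenness of each node: 1:1/2, 2:0, 3:0, 4:13/2, 5:4, 6:0.
4 has the largest value, 13/2, making it the main broker — the node through which the most shortest paths run.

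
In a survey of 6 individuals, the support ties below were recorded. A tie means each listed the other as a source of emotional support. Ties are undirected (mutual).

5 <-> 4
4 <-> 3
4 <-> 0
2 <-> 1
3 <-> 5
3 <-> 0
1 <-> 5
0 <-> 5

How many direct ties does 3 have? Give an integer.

3 is directly tied to 0, 4, and 5. That is 3 neighbors, so the degree of 3 is 3.

3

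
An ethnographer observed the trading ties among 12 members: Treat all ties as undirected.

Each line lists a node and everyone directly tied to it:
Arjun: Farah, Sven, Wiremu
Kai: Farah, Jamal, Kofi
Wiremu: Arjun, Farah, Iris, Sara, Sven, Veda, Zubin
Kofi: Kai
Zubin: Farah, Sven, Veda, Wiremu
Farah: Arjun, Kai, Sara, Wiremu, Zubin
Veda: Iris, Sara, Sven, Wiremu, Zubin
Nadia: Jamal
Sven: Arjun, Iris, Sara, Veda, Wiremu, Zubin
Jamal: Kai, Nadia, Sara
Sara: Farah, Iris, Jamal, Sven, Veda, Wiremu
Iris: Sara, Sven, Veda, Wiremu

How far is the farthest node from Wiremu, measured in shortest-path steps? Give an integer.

Distances from Wiremu: Arjun:1, Farah:1, Iris:1, Jamal:2, Kai:2, Kofi:3, Nadia:3, Sara:1, Sven:1, Veda:1, Zubin:1.
The largest is 3 (to Nadia and Kofi), so the eccentricity of Wiremu is 3.

3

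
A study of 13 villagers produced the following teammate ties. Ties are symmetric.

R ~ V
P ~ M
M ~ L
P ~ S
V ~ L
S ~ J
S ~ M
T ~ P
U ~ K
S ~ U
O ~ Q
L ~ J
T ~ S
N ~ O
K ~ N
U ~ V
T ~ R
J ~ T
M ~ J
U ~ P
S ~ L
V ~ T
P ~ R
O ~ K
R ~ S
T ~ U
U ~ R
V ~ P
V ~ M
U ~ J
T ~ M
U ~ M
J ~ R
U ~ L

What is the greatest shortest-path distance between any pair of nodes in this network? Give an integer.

4

Eccentricity of each node (its greatest distance to any other): J:4, K:2, L:4, M:4, N:3, O:3, P:4, Q:4, R:4, S:4, T:4, U:3, V:4.
The maximum eccentricity is 4, realized for instance by the pair Q–M via Q – O – K – U – M. So the diameter is 4.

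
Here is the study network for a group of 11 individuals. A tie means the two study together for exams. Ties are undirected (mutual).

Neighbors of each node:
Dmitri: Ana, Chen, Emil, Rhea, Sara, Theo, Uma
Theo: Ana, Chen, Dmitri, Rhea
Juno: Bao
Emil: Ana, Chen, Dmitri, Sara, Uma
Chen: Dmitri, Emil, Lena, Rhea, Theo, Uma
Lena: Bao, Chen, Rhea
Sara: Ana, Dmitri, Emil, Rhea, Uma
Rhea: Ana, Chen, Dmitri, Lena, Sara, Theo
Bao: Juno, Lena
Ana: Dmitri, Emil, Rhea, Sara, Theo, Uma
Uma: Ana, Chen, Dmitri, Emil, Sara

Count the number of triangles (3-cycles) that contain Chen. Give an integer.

7

Chen's neighbors: Dmitri, Emil, Lena, Rhea, Theo, and Uma.
Neighbor pairs that are themselves tied: Chen–Dmitri–Emil; Chen–Dmitri–Rhea; Chen–Dmitri–Theo; Chen–Dmitri–Uma; Chen–Emil–Uma; Chen–Lena–Rhea; Chen–Rhea–Theo. Each forms one triangle with Chen, for 7 in total.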